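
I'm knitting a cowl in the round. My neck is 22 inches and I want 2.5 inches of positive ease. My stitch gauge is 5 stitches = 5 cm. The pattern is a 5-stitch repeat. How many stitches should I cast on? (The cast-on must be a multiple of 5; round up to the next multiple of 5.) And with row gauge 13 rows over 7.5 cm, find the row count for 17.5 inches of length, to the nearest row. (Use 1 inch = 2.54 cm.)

Finished = 22 + 2.5 = 24.5 inches.
24.5 inches × 2.54 = 62.23 cm.
5/5 = 1 sts per cm; 62.23 × 1 = 62.23 sts.
Next multiple of 5 → 65.
17.5 inches = 44.45 cm; × 1.733 = 77.05 → 77 rows.

Cast on 65 stitches; work 77 rows.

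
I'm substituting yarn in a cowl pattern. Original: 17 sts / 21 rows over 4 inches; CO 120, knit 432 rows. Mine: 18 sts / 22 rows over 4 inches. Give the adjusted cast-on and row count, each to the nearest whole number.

Stitches: 120 × 18/17 = 127.06 → 127.
Rows: 432 × 22/21 = 452.57 → 453.

Cast on 127 stitches; work 453 rows.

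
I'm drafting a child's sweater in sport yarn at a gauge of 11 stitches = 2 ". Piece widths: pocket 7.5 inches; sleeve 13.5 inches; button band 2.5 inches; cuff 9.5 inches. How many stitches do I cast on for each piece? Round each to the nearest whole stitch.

pocket 41; sleeve 74; button band 14; cuff 52.

Rate = 11/2 = 5.5 sts per in.
pocket: 7.5 × 5.5 = 41.25 → 41.
sleeve: 13.5 × 5.5 = 74.25 → 74.
button band: 2.5 × 5.5 = 13.75 → 14.
cuff: 9.5 × 5.5 = 52.25 → 52.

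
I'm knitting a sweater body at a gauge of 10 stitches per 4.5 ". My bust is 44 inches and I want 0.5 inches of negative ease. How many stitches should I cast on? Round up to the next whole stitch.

Finished = 44 − 0.5 = 43.5 in.
10 / 4.5 = 2.222 sts per inch.
43.50 × 2.222 = 96.67 sts.
→ 97 sts.

CO 97 sts.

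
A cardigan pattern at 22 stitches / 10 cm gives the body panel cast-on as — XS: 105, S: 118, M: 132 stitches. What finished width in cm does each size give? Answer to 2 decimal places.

22/10 = 2.2 sts per cm.
XS: 105 / 2.2 = 47.727 → 47.73 cm.
S: 118 / 2.2 = 53.636 → 53.64 cm.
M: 132 / 2.2 = 60.000 → 60.00 cm.

XS 47.73 cm; S 53.64 cm; M 60.00 cm.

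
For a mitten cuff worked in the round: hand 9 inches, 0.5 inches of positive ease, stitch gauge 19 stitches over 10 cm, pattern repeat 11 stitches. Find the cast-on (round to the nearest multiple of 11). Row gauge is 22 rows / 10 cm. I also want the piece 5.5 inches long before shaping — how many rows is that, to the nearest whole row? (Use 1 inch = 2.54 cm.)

Finished = 9 + 0.5 = 9.5 inches.
9.5 inches × 2.54 = 24.13 cm.
19/10 = 1.9 sts per cm; 24.13 × 1.9 = 45.85 sts.
Nearest multiple of 11 → 44.
5.5 inches = 13.97 cm; × 2.2 = 30.73 → 31 rows.

Cast on 44 stitches; work 31 rows.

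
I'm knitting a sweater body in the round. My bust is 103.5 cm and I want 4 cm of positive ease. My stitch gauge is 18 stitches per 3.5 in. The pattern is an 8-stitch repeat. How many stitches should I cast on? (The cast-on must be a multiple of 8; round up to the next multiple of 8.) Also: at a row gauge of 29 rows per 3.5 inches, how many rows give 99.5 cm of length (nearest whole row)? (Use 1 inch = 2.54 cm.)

Finished = 103.5 + 4 = 107.5 cm.
107.5 cm × 1/2.54 = 42.32 inches.
18/3.5 = 5.143 sts per in; 42.32 × 5.143 = 217.66 sts.
Next multiple of 8 → 224.
99.5 cm = 39.17 inches; × 8.286 = 324.58 → 325 rows.

Cast on 224 stitches; work 325 rows.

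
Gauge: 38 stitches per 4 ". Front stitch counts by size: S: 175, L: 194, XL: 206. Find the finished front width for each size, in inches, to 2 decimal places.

S 18.42 inches; L 20.42 inches; XL 21.68 inches.

38/4 = 9.5 sts per in.
S: 175 / 9.5 = 18.421 → 18.42 in.
L: 194 / 9.5 = 20.421 → 20.42 in.
XL: 206 / 9.5 = 21.684 → 21.68 in.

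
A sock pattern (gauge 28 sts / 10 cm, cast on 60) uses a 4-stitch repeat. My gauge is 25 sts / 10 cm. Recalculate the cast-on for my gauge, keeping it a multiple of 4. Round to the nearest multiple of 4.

52 stitches.

60 × 25 / 28 = 53.57.
Nearest multiple of 4: 52.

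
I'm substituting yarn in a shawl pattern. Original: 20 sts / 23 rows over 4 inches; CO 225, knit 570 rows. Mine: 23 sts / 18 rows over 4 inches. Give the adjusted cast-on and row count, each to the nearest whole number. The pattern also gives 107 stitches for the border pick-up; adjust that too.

Cast on 259 stitches; work 446 rows; border pick-up 123 stitches.

Stitches: 225 × 23/20 = 258.75 → 259.
Rows: 570 × 18/23 = 446.09 → 446.
border pick-up: 107 × 23/20 = 123.05 → 123.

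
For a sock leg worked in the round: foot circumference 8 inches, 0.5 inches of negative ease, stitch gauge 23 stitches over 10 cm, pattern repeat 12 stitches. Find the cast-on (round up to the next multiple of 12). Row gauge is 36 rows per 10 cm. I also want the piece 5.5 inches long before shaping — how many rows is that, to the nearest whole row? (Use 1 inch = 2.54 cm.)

Cast on 48 stitches; work 50 rows.

Finished = 8 − 0.5 = 7.5 inches.
7.5 inches × 2.54 = 19.05 cm.
23/10 = 2.3 sts per cm; 19.05 × 2.3 = 43.81 sts.
Next multiple of 12 → 48.
5.5 inches = 13.97 cm; × 3.6 = 50.29 → 50 rows.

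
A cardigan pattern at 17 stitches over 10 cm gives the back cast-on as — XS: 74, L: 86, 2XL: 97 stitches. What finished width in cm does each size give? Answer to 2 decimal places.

XS 43.53 cm; L 50.59 cm; 2XL 57.06 cm.

17/10 = 1.7 sts per cm.
XS: 74 / 1.7 = 43.529 → 43.53 cm.
L: 86 / 1.7 = 50.588 → 50.59 cm.
2XL: 97 / 1.7 = 57.059 → 57.06 cm.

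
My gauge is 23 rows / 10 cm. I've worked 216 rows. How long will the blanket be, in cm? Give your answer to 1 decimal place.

23 rows / 10 cm = 2.3 rows per cm.
216 / 2.3 = 93.91 cm.

93.9 cm.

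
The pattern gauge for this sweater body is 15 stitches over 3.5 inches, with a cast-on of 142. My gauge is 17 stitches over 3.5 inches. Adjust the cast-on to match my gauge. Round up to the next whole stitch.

Scale factor = 17 / 15 = 1.133.
142 × 17 / 15 = 160.93 sts.
→ 161 sts.

Cast on 161 stitches.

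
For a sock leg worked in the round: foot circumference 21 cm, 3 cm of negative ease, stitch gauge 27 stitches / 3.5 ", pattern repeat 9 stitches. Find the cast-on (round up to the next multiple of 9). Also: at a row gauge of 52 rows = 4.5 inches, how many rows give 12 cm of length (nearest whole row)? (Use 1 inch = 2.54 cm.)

Finished = 21 − 3 = 18 cm.
18 cm × 1/2.54 = 7.09 inches.
27/3.5 = 7.714 sts per in; 7.09 × 7.714 = 54.67 sts.
Next multiple of 9 → 63.
12 cm = 4.72 inches; × 11.556 = 54.59 → 55 rows.

Cast on 63 stitches; work 55 rows.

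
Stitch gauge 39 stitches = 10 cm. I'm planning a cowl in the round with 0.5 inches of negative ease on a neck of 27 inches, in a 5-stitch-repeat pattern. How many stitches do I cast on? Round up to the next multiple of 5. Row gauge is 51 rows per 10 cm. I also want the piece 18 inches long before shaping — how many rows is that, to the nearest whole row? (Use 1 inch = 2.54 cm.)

Finished = 27 − 0.5 = 26.5 inches.
26.5 inches × 2.54 = 67.31 cm.
39/10 = 3.9 sts per cm; 67.31 × 3.9 = 262.51 sts.
Next multiple of 5 → 265.
18 inches = 45.72 cm; × 5.1 = 233.17 → 233 rows.

Cast on 265 stitches; work 233 rows.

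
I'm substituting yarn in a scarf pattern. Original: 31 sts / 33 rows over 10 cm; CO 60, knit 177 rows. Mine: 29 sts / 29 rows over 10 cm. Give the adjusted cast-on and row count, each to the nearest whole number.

Cast on 56 stitches; work 156 rows.

Stitches: 60 × 29/31 = 56.13 → 56.
Rows: 177 × 29/33 = 155.55 → 156.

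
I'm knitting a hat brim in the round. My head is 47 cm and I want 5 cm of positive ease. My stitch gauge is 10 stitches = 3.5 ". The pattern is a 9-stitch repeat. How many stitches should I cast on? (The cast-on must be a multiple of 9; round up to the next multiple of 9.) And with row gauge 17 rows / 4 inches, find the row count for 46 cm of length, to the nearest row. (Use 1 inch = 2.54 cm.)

Finished = 47 + 5 = 52 cm.
52 cm × 1/2.54 = 20.47 inches.
10/3.5 = 2.857 sts per in; 20.47 × 2.857 = 58.49 sts.
Next multiple of 9 → 63.
46 cm = 18.11 inches; × 4.25 = 76.97 → 77 rows.

Cast on 63 stitches; work 77 rows.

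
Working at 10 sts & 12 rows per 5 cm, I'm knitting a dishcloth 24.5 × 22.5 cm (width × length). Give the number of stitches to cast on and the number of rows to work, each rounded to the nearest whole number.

Cast on 49 stitches and work 54 rows.

Stitch gauge = 10/5 = 2 sts/cm; 24.5 × 2 = 49.00 → 49 sts.
Row gauge = 12/5 = 2.4 rows/cm; 22.5 × 2.4 = 54.00 → 54 rows.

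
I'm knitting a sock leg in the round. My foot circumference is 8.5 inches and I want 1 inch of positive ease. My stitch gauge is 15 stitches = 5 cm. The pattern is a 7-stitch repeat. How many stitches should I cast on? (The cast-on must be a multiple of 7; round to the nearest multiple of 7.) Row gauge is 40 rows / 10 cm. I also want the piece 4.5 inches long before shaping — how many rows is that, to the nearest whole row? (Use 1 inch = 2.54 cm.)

Finished = 8.5 + 1 = 9.5 inches.
9.5 inches × 2.54 = 24.13 cm.
15/5 = 3 sts per cm; 24.13 × 3 = 72.39 sts.
Nearest multiple of 7 → 70.
4.5 inches = 11.43 cm; × 4 = 45.72 → 46 rows.

Cast on 70 stitches; work 46 rows.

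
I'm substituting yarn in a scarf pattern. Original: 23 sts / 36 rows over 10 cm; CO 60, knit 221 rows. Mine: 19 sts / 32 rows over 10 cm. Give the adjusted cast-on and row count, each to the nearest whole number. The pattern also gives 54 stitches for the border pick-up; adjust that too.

Cast on 50 stitches; work 196 rows; border pick-up 45 stitches.

Stitches: 60 × 19/23 = 49.57 → 50.
Rows: 221 × 32/36 = 196.44 → 196.
border pick-up: 54 × 19/23 = 44.61 → 45.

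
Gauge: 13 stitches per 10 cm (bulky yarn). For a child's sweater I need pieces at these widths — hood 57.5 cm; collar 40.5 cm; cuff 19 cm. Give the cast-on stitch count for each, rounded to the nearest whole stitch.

Rate = 13/10 = 1.3 sts per cm.
hood: 57.5 × 1.3 = 74.75 → 75.
collar: 40.5 × 1.3 = 52.65 → 53.
cuff: 19 × 1.3 = 24.70 → 25.

hood 75; collar 53; cuff 25.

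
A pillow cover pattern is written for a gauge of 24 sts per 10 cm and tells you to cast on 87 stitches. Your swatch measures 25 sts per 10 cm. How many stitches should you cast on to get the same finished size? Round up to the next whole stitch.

Scale factor = 25 / 24 = 1.042.
87 × 25 / 24 = 90.62 sts.
→ 91 sts.

Cast on 91 stitches.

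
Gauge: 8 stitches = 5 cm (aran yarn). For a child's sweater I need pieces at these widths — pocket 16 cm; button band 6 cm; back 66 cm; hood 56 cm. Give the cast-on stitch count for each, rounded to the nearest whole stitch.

Rate = 8/5 = 1.6 sts per cm.
pocket: 16 × 1.6 = 25.60 → 26.
button band: 6 × 1.6 = 9.60 → 10.
back: 66 × 1.6 = 105.60 → 106.
hood: 56 × 1.6 = 89.60 → 90.

pocket 26; button band 10; back 106; hood 90.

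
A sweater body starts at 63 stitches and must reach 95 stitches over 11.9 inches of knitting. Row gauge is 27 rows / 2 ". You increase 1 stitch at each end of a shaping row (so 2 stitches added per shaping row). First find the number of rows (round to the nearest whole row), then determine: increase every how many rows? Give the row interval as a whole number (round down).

Increase every 10th row.

Rows = 11.9 × 13.5 = 160.7 → 161 rows.
Stitches to add: 32 → 16 shaping rows (at 2 st each).
161 / 16 = 10.06 → every 10 rows.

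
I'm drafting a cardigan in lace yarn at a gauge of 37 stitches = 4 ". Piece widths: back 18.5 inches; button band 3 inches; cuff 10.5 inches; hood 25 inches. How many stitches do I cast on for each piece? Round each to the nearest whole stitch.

back 171; button band 28; cuff 97; hood 231.

Rate = 37/4 = 9.25 sts per in.
back: 18.5 × 9.25 = 171.12 → 171.
button band: 3 × 9.25 = 27.75 → 28.
cuff: 10.5 × 9.25 = 97.12 → 97.
hood: 25 × 9.25 = 231.25 → 231.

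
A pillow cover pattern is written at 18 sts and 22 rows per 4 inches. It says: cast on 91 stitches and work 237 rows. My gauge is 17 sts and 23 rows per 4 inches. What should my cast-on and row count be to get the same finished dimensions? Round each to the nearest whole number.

Cast on 86 stitches; work 248 rows.

Stitches: 91 × 17/18 = 85.94 → 86.
Rows: 237 × 23/22 = 247.77 → 248.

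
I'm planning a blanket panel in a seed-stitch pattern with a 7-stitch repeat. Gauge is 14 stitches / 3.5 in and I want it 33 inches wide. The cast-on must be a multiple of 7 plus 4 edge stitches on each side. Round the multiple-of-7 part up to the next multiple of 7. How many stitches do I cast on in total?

14 / 3.5 = 4 sts per inch.
33 × 4 = 132.00 sts.
Less 8 edge sts → 124.00 for the repeat.
Next multiple of 7: 126.
Add back 8 edge sts → 134.

CO 134 sts.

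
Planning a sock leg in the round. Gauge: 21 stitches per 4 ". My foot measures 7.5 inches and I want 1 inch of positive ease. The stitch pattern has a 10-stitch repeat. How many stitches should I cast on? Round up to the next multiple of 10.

Finished = 7.5 + 1 = 8.5 inches.
21 / 4 = 5.25 sts/in.
8.5 × 5.25 = 44.62 sts.
Next multiple of 10: 50.

CO 50 sts.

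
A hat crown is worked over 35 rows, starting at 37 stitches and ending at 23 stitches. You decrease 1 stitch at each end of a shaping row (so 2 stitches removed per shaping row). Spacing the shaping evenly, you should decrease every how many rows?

Stitches to remove: |23 − 37| = 14.
Shaping rows needed: 14 / 2 = 7.
35 rows / 7 = every 5 rows.

Decrease every 5th row.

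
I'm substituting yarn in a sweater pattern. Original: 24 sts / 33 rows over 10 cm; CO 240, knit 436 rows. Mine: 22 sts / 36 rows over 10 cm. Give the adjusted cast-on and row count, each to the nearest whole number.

Cast on 220 stitches; work 476 rows.

Stitches: 240 × 22/24 = 220.00 → 220.
Rows: 436 × 36/33 = 475.64 → 476.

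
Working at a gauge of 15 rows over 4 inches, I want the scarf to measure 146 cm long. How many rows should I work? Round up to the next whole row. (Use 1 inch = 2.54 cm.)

Knit 216 rows.

146 cm = 57.48 in.
15 rows / 4 in = 3.75 rows per inch.
57.48 × 3.75 = 215.55 rows.
Round up → 216.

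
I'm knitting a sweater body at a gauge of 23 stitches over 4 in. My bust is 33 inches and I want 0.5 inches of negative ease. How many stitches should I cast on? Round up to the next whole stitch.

Finished = 33 − 0.5 = 32.5 in.
23 / 4 = 5.75 sts per inch.
32.50 × 5.75 = 186.88 sts.
→ 187 sts.

187 stitches.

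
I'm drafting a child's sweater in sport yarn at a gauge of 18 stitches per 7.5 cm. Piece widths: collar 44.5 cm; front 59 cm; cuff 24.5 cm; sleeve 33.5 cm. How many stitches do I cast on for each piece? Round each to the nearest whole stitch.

Rate = 18/7.5 = 2.4 sts per cm.
collar: 44.5 × 2.4 = 106.80 → 107.
front: 59 × 2.4 = 141.60 → 142.
cuff: 24.5 × 2.4 = 58.80 → 59.
sleeve: 33.5 × 2.4 = 80.40 → 80.

collar 107; front 142; cuff 59; sleeve 80.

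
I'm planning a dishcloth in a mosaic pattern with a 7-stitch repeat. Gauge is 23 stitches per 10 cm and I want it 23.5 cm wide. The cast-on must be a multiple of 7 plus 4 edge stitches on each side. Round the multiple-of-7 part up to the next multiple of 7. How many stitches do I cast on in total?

23 / 10 = 2.3 sts per cm.
23.5 × 2.3 = 54.05 sts.
Less 8 edge sts → 46.05 for the repeat.
Next multiple of 7: 49.
Add back 8 edge sts → 57.

Cast on 57 stitches.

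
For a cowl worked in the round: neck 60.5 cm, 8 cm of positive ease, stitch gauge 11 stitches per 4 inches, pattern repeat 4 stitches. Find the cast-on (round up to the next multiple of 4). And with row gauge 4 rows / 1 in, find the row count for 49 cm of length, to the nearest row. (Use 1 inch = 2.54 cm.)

Finished = 60.5 + 8 = 68.5 cm.
68.5 cm × 1/2.54 = 26.97 inches.
11/4 = 2.75 sts per in; 26.97 × 2.75 = 74.16 sts.
Next multiple of 4 → 76.
49 cm = 19.29 inches; × 4 = 77.17 → 77 rows.

Cast on 76 stitches; work 77 rows.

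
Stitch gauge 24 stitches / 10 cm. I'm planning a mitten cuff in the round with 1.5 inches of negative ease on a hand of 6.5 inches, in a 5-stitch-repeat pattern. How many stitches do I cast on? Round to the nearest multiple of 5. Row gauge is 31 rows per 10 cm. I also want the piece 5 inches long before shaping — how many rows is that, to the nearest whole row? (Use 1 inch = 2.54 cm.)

Cast on 30 stitches; work 39 rows.

Finished = 6.5 − 1.5 = 5 inches.
5 inches × 2.54 = 12.70 cm.
24/10 = 2.4 sts per cm; 12.70 × 2.4 = 30.48 sts.
Nearest multiple of 5 → 30.
5 inches = 12.70 cm; × 3.1 = 39.37 → 39 rows.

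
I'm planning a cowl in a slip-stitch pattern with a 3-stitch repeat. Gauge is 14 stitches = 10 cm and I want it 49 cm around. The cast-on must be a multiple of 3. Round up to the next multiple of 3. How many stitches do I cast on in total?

CO 69 sts.

14 / 10 = 1.4 sts per cm.
49 × 1.4 = 68.60 sts.
Next multiple of 3: 69.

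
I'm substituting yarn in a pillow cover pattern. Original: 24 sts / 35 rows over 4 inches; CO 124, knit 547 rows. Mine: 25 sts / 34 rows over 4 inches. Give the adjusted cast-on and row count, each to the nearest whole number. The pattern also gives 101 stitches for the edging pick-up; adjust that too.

Stitches: 124 × 25/24 = 129.17 → 129.
Rows: 547 × 34/35 = 531.37 → 531.
edging pick-up: 101 × 25/24 = 105.21 → 105.

Cast on 129 stitches; work 531 rows; edging pick-up 105 stitches.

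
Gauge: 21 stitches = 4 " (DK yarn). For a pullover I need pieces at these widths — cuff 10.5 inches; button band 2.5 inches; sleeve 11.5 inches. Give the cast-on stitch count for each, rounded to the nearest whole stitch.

cuff 55; button band 13; sleeve 60.

Rate = 21/4 = 5.25 sts per in.
cuff: 10.5 × 5.25 = 55.12 → 55.
button band: 2.5 × 5.25 = 13.12 → 13.
sleeve: 11.5 × 5.25 = 60.38 → 60.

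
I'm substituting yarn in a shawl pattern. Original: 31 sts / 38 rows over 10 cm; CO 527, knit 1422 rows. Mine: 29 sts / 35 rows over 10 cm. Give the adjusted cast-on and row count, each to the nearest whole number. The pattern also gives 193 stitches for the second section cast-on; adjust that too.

Cast on 493 stitches; work 1310 rows; second section cast-on 181 stitches.

Stitches: 527 × 29/31 = 493.00 → 493.
Rows: 1422 × 35/38 = 1309.74 → 1310.
second section cast-on: 193 × 29/31 = 180.55 → 181.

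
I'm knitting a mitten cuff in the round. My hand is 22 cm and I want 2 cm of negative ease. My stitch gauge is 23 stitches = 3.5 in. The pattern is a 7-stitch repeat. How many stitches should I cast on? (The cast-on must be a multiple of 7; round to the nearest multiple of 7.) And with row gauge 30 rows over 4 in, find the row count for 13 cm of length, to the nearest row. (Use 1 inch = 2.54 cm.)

Cast on 49 stitches; work 38 rows.

Finished = 22 − 2 = 20 cm.
20 cm × 1/2.54 = 7.87 inches.
23/3.5 = 6.571 sts per in; 7.87 × 6.571 = 51.74 sts.
Nearest multiple of 7 → 49.
13 cm = 5.12 inches; × 7.5 = 38.39 → 38 rows.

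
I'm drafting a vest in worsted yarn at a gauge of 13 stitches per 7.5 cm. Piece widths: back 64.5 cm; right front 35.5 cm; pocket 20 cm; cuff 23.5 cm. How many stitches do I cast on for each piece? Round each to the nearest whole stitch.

Rate = 13/7.5 = 1.733 sts per cm.
back: 64.5 × 1.733 = 111.80 → 112.
right front: 35.5 × 1.733 = 61.53 → 62.
pocket: 20 × 1.733 = 34.67 → 35.
cuff: 23.5 × 1.733 = 40.73 → 41.

back 112; right front 62; pocket 35; cuff 41.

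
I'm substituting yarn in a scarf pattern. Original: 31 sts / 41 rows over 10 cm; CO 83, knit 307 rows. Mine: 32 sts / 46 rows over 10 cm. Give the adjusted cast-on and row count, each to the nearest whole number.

Cast on 86 stitches; work 344 rows.

Stitches: 83 × 32/31 = 85.68 → 86.
Rows: 307 × 46/41 = 344.44 → 344.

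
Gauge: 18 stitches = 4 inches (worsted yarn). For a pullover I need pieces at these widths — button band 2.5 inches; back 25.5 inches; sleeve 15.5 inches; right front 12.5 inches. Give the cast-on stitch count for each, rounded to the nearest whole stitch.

button band 11; back 115; sleeve 70; right front 56.

Rate = 18/4 = 4.5 sts per in.
button band: 2.5 × 4.5 = 11.25 → 11.
back: 25.5 × 4.5 = 114.75 → 115.
sleeve: 15.5 × 4.5 = 69.75 → 70.
right front: 12.5 × 4.5 = 56.25 → 56.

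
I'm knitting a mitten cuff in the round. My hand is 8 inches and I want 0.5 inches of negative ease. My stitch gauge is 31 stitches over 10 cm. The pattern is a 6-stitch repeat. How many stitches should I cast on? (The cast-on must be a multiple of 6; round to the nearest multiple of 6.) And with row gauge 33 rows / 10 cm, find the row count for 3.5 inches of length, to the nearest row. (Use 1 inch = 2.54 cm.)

Cast on 60 stitches; work 29 rows.

Finished = 8 − 0.5 = 7.5 inches.
7.5 inches × 2.54 = 19.05 cm.
31/10 = 3.1 sts per cm; 19.05 × 3.1 = 59.05 sts.
Nearest multiple of 6 → 60.
3.5 inches = 8.89 cm; × 3.3 = 29.34 → 29 rows.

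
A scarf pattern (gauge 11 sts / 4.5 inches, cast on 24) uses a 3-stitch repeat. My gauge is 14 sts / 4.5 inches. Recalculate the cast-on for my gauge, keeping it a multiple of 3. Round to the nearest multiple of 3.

24 × 14 / 11 = 30.55.
Nearest multiple of 3: 30.

30 stitches.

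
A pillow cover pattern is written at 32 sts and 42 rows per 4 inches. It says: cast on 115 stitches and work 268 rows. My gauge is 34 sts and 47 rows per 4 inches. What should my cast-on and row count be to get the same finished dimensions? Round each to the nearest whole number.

Stitches: 115 × 34/32 = 122.19 → 122.
Rows: 268 × 47/42 = 299.90 → 300.

Cast on 122 stitches; work 300 rows.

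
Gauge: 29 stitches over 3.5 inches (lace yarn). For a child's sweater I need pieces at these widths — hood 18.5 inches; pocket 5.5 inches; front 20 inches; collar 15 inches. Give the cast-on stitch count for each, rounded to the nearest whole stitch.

hood 153; pocket 46; front 166; collar 124.

Rate = 29/3.5 = 8.286 sts per in.
hood: 18.5 × 8.286 = 153.29 → 153.
pocket: 5.5 × 8.286 = 45.57 → 46.
front: 20 × 8.286 = 165.71 → 166.
collar: 15 × 8.286 = 124.29 → 124.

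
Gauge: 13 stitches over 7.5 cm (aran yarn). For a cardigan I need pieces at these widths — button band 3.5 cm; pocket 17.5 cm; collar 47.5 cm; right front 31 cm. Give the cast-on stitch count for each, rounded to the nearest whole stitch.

button band 6; pocket 30; collar 82; right front 54.

Rate = 13/7.5 = 1.733 sts per cm.
button band: 3.5 × 1.733 = 6.07 → 6.
pocket: 17.5 × 1.733 = 30.33 → 30.
collar: 47.5 × 1.733 = 82.33 → 82.
right front: 31 × 1.733 = 53.73 → 54.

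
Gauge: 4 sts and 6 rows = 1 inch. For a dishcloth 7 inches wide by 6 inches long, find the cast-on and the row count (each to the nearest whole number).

Stitch gauge = 4/1 = 4 sts/in; 7 × 4 = 28.00 → 28 sts.
Row gauge = 6/1 = 6 rows/in; 6 × 6 = 36.00 → 36 rows.

Cast on 28 stitches and work 36 rows.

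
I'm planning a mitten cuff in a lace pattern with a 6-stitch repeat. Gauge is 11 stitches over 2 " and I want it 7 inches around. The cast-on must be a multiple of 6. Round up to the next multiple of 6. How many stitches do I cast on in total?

CO 42 sts.

11 / 2 = 5.5 sts per inch.
7 × 5.5 = 38.50 sts.
Next multiple of 6: 42.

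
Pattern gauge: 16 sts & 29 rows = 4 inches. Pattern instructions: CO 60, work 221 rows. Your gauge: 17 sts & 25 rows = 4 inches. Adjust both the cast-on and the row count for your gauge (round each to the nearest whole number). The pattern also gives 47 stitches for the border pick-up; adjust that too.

Stitches: 60 × 17/16 = 63.75 → 64.
Rows: 221 × 25/29 = 190.52 → 191.
border pick-up: 47 × 17/16 = 49.94 → 50.

Cast on 64 stitches; work 191 rows; border pick-up 50 stitches.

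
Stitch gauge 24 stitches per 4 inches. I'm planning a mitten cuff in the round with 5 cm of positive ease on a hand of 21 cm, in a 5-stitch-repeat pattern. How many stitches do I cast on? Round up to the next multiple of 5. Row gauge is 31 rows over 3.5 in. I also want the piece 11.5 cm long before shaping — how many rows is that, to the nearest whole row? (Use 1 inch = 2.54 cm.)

Cast on 65 stitches; work 40 rows.

Finished = 21 + 5 = 26 cm.
26 cm × 1/2.54 = 10.24 inches.
24/4 = 6 sts per in; 10.24 × 6 = 61.42 sts.
Next multiple of 5 → 65.
11.5 cm = 4.53 inches; × 8.857 = 40.10 → 40 rows.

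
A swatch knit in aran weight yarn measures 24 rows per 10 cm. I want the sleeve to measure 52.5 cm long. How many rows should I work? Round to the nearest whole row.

24 rows / 10 cm = 2.4 rows per cm.
52.5 × 2.4 = 126.00 rows.

Knit 126 rows.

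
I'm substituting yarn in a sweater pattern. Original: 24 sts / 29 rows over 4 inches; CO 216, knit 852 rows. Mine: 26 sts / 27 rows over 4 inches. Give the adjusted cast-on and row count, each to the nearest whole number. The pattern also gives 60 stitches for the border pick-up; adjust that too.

Cast on 234 stitches; work 793 rows; border pick-up 65 stitches.

Stitches: 216 × 26/24 = 234.00 → 234.
Rows: 852 × 27/29 = 793.24 → 793.
border pick-up: 60 × 26/24 = 65.00 → 65.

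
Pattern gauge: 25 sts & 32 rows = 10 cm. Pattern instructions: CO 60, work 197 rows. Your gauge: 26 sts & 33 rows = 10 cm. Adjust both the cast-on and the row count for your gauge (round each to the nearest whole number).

Stitches: 60 × 26/25 = 62.40 → 62.
Rows: 197 × 33/32 = 203.16 → 203.

Cast on 62 stitches; work 203 rows.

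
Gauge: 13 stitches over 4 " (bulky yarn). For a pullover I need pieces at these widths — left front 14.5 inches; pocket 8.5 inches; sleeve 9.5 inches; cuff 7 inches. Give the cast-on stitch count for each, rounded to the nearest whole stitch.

Rate = 13/4 = 3.25 sts per in.
left front: 14.5 × 3.25 = 47.12 → 47.
pocket: 8.5 × 3.25 = 27.62 → 28.
sleeve: 9.5 × 3.25 = 30.88 → 31.
cuff: 7 × 3.25 = 22.75 → 23.

left front 47; pocket 28; sleeve 31; cuff 23.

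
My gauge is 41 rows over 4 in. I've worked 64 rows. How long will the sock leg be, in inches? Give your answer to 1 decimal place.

6.2 inches.

41 rows / 4 inch = 10.25 rows per inch.
64 / 10.25 = 6.24 inches.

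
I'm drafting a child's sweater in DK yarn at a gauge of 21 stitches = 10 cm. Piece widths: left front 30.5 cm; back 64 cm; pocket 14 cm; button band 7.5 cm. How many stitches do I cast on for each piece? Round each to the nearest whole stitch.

Rate = 21/10 = 2.1 sts per cm.
left front: 30.5 × 2.1 = 64.05 → 64.
back: 64 × 2.1 = 134.40 → 134.
pocket: 14 × 2.1 = 29.40 → 29.
button band: 7.5 × 2.1 = 15.75 → 16.

left front 64; back 134; pocket 29; button band 16.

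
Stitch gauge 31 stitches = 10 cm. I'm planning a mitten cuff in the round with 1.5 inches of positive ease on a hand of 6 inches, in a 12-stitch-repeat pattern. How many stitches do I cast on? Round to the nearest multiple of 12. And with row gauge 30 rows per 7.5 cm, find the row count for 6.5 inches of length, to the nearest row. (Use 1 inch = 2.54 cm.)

Finished = 6 + 1.5 = 7.5 inches.
7.5 inches × 2.54 = 19.05 cm.
31/10 = 3.1 sts per cm; 19.05 × 3.1 = 59.05 sts.
Nearest multiple of 12 → 60.
6.5 inches = 16.51 cm; × 4 = 66.04 → 66 rows.

Cast on 60 stitches; work 66 rows.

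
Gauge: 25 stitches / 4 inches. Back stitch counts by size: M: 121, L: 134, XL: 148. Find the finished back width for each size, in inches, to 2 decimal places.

M 19.36 inches; L 21.44 inches; XL 23.68 inches.

25/4 = 6.25 sts per in.
M: 121 / 6.25 = 19.360 → 19.36 in.
L: 134 / 6.25 = 21.440 → 21.44 in.
XL: 148 / 6.25 = 23.680 → 23.68 in.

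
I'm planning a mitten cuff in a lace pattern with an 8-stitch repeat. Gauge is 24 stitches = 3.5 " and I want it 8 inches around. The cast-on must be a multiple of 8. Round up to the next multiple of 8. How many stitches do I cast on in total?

CO 56 sts.

24 / 3.5 = 6.857 sts per inch.
8 × 6.857 = 54.86 sts.
Next multiple of 8: 56.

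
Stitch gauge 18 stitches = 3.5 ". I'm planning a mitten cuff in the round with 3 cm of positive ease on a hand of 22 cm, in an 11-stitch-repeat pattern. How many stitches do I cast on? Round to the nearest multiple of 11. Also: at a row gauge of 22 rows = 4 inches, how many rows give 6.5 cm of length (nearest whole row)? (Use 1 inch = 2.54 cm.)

Finished = 22 + 3 = 25 cm.
25 cm × 1/2.54 = 9.84 inches.
18/3.5 = 5.143 sts per in; 9.84 × 5.143 = 50.62 sts.
Nearest multiple of 11 → 55.
6.5 cm = 2.56 inches; × 5.5 = 14.07 → 14 rows.

Cast on 55 stitches; work 14 rows.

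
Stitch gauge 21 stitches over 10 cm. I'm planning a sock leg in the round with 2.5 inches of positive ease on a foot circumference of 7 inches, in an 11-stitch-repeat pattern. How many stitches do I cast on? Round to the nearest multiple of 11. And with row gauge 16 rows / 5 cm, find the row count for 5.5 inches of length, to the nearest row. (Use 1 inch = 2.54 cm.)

Cast on 55 stitches; work 45 rows.

Finished = 7 + 2.5 = 9.5 inches.
9.5 inches × 2.54 = 24.13 cm.
21/10 = 2.1 sts per cm; 24.13 × 2.1 = 50.67 sts.
Nearest multiple of 11 → 55.
5.5 inches = 13.97 cm; × 3.2 = 44.70 → 45 rows.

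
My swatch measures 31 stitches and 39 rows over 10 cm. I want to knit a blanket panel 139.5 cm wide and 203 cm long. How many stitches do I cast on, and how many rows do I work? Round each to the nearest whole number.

Stitch gauge = 31/10 = 3.1 sts/cm; 139.5 × 3.1 = 432.45 → 432 sts.
Row gauge = 39/10 = 3.9 rows/cm; 203 × 3.9 = 791.70 → 792 rows.

Cast on 432 stitches and work 792 rows.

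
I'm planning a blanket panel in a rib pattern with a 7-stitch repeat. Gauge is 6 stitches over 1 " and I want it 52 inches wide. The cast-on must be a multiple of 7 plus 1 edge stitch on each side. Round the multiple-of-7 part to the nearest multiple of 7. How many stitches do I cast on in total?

Cast on 310 stitches.

6 / 1 = 6 sts per inch.
52 × 6 = 312.00 sts.
Less 2 edge sts → 310.00 for the repeat.
Nearest multiple of 7: 308.
Add back 2 edge sts → 310.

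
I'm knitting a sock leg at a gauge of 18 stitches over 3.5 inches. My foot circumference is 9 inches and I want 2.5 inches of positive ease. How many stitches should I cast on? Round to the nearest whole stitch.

59 stitches.

Finished = 9 + 2.5 = 11.5 in.
18 / 3.5 = 5.143 sts per inch.
11.50 × 5.143 = 59.14 sts.
→ 59 sts.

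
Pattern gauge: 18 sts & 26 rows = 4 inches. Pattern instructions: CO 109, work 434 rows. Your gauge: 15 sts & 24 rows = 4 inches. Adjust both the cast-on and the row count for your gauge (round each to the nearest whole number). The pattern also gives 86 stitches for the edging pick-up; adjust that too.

Cast on 91 stitches; work 401 rows; edging pick-up 72 stitches.

Stitches: 109 × 15/18 = 90.83 → 91.
Rows: 434 × 24/26 = 400.62 → 401.
edging pick-up: 86 × 15/18 = 71.67 → 72.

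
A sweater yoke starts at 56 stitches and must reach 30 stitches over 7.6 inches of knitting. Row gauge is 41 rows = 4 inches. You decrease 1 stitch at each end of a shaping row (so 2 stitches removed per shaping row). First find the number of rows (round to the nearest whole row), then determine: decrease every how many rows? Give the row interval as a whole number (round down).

Rows = 7.6 × 10.25 = 77.9 → 78 rows.
Stitches to remove: 26 → 13 shaping rows (at 2 st each).
78 / 13 = 6.00 → every 6 rows.

Decrease every 6th row.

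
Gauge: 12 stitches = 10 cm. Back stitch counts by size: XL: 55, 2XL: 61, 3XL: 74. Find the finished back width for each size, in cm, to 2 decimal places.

12/10 = 1.2 sts per cm.
XL: 55 / 1.2 = 45.833 → 45.83 cm.
2XL: 61 / 1.2 = 50.833 → 50.83 cm.
3XL: 74 / 1.2 = 61.667 → 61.67 cm.

XL 45.83 cm; 2XL 50.83 cm; 3XL 61.67 cm.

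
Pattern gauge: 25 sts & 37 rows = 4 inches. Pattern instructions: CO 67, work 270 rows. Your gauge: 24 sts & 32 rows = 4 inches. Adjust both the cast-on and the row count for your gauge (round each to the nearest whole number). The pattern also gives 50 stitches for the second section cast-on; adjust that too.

Stitches: 67 × 24/25 = 64.32 → 64.
Rows: 270 × 32/37 = 233.51 → 234.
second section cast-on: 50 × 24/25 = 48.00 → 48.

Cast on 64 stitches; work 234 rows; second section cast-on 48 stitches.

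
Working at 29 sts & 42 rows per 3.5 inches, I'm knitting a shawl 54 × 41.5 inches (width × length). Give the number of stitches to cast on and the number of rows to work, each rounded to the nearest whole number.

Cast on 447 stitches and work 498 rows.

Stitch gauge = 29/3.5 = 8.286 sts/in; 54 × 8.286 = 447.43 → 447 sts.
Row gauge = 42/3.5 = 12 rows/in; 41.5 × 12 = 498.00 → 498 rows.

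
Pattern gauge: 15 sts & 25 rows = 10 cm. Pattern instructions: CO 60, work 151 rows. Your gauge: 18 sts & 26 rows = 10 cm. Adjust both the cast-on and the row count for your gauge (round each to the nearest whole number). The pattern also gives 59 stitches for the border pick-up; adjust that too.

Cast on 72 stitches; work 157 rows; border pick-up 71 stitches.

Stitches: 60 × 18/15 = 72.00 → 72.
Rows: 151 × 26/25 = 157.04 → 157.
border pick-up: 59 × 18/15 = 70.80 → 71.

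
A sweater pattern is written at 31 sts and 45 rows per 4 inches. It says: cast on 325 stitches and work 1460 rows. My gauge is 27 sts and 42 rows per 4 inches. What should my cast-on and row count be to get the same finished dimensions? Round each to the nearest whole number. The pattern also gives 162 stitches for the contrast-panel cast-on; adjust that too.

Stitches: 325 × 27/31 = 283.06 → 283.
Rows: 1460 × 42/45 = 1362.67 → 1363.
contrast-panel cast-on: 162 × 27/31 = 141.10 → 141.

Cast on 283 stitches; work 1363 rows; contrast-panel cast-on 141 stitches.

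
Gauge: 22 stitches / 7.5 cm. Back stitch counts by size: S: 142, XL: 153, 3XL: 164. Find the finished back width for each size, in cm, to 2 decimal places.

22/7.5 = 2.933 sts per cm.
S: 142 / 2.933 = 48.409 → 48.41 cm.
XL: 153 / 2.933 = 52.159 → 52.16 cm.
3XL: 164 / 2.933 = 55.909 → 55.91 cm.

S 48.41 cm; XL 52.16 cm; 3XL 55.91 cm.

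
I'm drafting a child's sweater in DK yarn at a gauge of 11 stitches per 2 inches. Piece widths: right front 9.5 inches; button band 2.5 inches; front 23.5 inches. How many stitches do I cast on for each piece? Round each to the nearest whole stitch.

Rate = 11/2 = 5.5 sts per in.
right front: 9.5 × 5.5 = 52.25 → 52.
button band: 2.5 × 5.5 = 13.75 → 14.
front: 23.5 × 5.5 = 129.25 → 129.

right front 52; button band 14; front 129.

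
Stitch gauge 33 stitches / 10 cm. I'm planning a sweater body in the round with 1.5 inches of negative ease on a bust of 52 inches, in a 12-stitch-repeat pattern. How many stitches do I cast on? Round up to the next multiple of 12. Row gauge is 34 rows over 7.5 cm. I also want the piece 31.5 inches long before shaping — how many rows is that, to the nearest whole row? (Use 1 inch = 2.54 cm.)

Cast on 432 stitches; work 363 rows.

Finished = 52 − 1.5 = 50.5 inches.
50.5 inches × 2.54 = 128.27 cm.
33/10 = 3.3 sts per cm; 128.27 × 3.3 = 423.29 sts.
Next multiple of 12 → 432.
31.5 inches = 80.01 cm; × 4.533 = 362.71 → 363 rows.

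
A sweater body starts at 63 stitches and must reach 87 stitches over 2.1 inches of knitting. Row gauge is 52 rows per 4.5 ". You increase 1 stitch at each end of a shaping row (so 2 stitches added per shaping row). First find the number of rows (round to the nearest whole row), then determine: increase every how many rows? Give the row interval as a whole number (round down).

Increase every 2nd row.

Rows = 2.1 × 11.556 = 24.3 → 24 rows.
Stitches to add: 24 → 12 shaping rows (at 2 st each).
24 / 12 = 2.00 → every 2 rows.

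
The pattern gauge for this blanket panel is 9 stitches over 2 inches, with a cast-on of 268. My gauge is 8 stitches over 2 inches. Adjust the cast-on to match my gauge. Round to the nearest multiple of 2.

Cast on 238 stitches.

Scale factor = 8 / 9 = 0.889.
268 × 8 / 9 = 238.22 sts.
→ 238 sts.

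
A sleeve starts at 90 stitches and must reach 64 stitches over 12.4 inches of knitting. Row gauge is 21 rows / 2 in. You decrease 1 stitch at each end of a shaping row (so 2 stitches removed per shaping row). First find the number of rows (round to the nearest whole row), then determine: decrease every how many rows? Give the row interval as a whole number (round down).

Rows = 12.4 × 10.5 = 130.2 → 130 rows.
Stitches to remove: 26 → 13 shaping rows (at 2 st each).
130 / 13 = 10.00 → every 10 rows.

Decrease every 10th row.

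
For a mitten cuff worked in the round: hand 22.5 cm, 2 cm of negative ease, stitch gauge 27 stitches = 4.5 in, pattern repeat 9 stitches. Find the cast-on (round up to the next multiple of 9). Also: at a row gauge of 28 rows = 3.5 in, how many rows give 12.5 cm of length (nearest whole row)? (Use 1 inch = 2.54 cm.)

Finished = 22.5 − 2 = 20.5 cm.
20.5 cm × 1/2.54 = 8.07 inches.
27/4.5 = 6 sts per in; 8.07 × 6 = 48.43 sts.
Next multiple of 9 → 54.
12.5 cm = 4.92 inches; × 8 = 39.37 → 39 rows.

Cast on 54 stitches; work 39 rows.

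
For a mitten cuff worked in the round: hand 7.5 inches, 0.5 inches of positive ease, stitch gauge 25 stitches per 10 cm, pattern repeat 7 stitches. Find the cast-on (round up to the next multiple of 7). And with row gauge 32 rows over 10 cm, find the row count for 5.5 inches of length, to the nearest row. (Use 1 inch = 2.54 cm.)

Cast on 56 stitches; work 45 rows.

Finished = 7.5 + 0.5 = 8 inches.
8 inches × 2.54 = 20.32 cm.
25/10 = 2.5 sts per cm; 20.32 × 2.5 = 50.80 sts.
Next multiple of 7 → 56.
5.5 inches = 13.97 cm; × 3.2 = 44.70 → 45 rows.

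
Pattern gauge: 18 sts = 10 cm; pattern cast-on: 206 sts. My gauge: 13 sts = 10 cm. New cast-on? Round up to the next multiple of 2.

Scale factor = 13 / 18 = 0.722.
206 × 13 / 18 = 148.78 sts.
→ 150 sts.

CO 150 sts.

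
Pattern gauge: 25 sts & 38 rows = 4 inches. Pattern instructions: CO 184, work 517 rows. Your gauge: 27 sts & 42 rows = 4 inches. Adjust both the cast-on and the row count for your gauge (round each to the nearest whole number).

Stitches: 184 × 27/25 = 198.72 → 199.
Rows: 517 × 42/38 = 571.42 → 571.

Cast on 199 stitches; work 571 rows.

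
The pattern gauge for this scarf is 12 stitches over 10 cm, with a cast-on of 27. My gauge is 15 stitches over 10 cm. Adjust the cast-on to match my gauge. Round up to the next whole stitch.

Scale factor = 15 / 12 = 1.250.
27 × 15 / 12 = 33.75 sts.
→ 34 sts.

CO 34 sts.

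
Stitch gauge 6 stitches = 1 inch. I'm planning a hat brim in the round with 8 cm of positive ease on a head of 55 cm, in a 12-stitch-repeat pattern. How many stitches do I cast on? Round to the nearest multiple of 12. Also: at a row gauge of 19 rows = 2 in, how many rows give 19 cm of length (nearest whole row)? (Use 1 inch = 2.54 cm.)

Cast on 144 stitches; work 71 rows.

Finished = 55 + 8 = 63 cm.
63 cm × 1/2.54 = 24.80 inches.
6/1 = 6 sts per in; 24.80 × 6 = 148.82 sts.
Nearest multiple of 12 → 144.
19 cm = 7.48 inches; × 9.5 = 71.06 → 71 rows.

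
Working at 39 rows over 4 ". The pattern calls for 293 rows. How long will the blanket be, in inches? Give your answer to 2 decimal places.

39 rows / 4 inch = 9.75 rows per inch.
293 / 9.75 = 30.051 inches.

30.05 inches.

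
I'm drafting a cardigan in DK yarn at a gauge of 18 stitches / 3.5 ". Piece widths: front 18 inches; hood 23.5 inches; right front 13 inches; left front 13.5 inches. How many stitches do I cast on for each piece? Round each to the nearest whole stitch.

front 93; hood 121; right front 67; left front 69.

Rate = 18/3.5 = 5.143 sts per in.
front: 18 × 5.143 = 92.57 → 93.
hood: 23.5 × 5.143 = 120.86 → 121.
right front: 13 × 5.143 = 66.86 → 67.
left front: 13.5 × 5.143 = 69.43 → 69.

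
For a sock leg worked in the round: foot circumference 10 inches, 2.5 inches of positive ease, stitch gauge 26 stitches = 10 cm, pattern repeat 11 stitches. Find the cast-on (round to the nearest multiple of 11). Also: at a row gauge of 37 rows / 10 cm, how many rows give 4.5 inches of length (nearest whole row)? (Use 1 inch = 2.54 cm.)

Finished = 10 + 2.5 = 12.5 inches.
12.5 inches × 2.54 = 31.75 cm.
26/10 = 2.6 sts per cm; 31.75 × 2.6 = 82.55 sts.
Nearest multiple of 11 → 88.
4.5 inches = 11.43 cm; × 3.7 = 42.29 → 42 rows.

Cast on 88 stitches; work 42 rows.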